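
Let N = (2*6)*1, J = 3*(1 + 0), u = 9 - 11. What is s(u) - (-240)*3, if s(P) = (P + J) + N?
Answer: 733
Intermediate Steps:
u = -2
J = 3 (J = 3*1 = 3)
N = 12 (N = 12*1 = 12)
s(P) = 15 + P (s(P) = (P + 3) + 12 = (3 + P) + 12 = 15 + P)
s(u) - (-240)*3 = (15 - 2) - (-240)*3 = 13 - 15*(-48) = 13 + 720 = 733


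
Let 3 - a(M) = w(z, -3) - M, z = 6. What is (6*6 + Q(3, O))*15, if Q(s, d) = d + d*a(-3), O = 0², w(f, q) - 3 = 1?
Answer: 540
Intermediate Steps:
w(f, q) = 4 (w(f, q) = 3 + 1 = 4)
a(M) = -1 + M (a(M) = 3 - (4 - M) = 3 + (-4 + M) = -1 + M)
O = 0
Q(s, d) = -3*d (Q(s, d) = d + d*(-1 - 3) = d + d*(-4) = d - 4*d = -3*d)
(6*6 + Q(3, O))*15 = (6*6 - 3*0)*15 = (36 + 0)*15 = 36*15 = 540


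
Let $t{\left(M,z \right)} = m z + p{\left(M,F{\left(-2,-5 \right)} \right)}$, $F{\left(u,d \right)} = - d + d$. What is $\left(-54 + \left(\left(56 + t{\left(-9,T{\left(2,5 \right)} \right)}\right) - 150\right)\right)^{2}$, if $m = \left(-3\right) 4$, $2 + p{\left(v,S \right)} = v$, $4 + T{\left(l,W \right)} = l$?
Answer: $18225$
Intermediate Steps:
$T{\left(l,W \right)} = -4 + l$
$F{\left(u,d \right)} = 0$
$p{\left(v,S \right)} = -2 + v$
$m = -12$
$t{\left(M,z \right)} = -2 + M - 12 z$ ($t{\left(M,z \right)} = - 12 z + \left(-2 + M\right) = -2 + M - 12 z$)
$\left(-54 + \left(\left(56 + t{\left(-9,T{\left(2,5 \right)} \right)}\right) - 150\right)\right)^{2} = \left(-54 - \left(105 + 12 \left(-4 + 2\right)\right)\right)^{2} = \left(-54 + \left(\left(56 - -13\right) - 150\right)\right)^{2} = \left(-54 + \left(\left(56 + 13\right) - 150\right)\right)^{2} = \left(-54 + \left(69 - 150\right)\right)^{2} = \left(-54 - 81\right)^{2} = \left(-135\right)^{2} = 18225$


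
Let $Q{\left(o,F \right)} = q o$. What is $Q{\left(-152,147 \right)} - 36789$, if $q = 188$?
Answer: $-65365$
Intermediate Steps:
$Q{\left(o,F \right)} = 188 o$
$Q{\left(-152,147 \right)} - 36789 = 188 \left(-152\right) - 36789 = -28576 - 36789 = -65365$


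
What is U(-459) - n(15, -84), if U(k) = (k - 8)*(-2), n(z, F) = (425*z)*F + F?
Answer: 536518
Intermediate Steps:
n(z, F) = F + 425*F*z (n(z, F) = 425*F*z + F = F + 425*F*z)
U(k) = 16 - 2*k (U(k) = (-8 + k)*(-2) = 16 - 2*k)
U(-459) - n(15, -84) = (16 - 2*(-459)) - (-84)*(1 + 425*15) = (16 + 918) - (-84)*(1 + 6375) = 934 - (-84)*6376 = 934 - 1*(-535584) = 934 + 535584 = 536518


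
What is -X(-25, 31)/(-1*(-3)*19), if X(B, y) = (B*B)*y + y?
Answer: -19406/57 ≈ -340.46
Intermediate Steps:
X(B, y) = y + y*B² (X(B, y) = B²*y + y = y*B² + y = y + y*B²)
-X(-25, 31)/(-1*(-3)*19) = -31*(1 + (-25)²)/(-1*(-3)*19) = -31*(1 + 625)/(3*19) = -31*626/57 = -19406/57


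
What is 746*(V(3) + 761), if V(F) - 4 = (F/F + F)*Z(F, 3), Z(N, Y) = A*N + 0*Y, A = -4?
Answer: 534882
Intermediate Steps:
Z(N, Y) = -4*N (Z(N, Y) = -4*N + 0*Y = -4*N + 0 = -4*N)
V(F) = 4 - 4*F*(1 + F) (V(F) = 4 + (F/F + F)*(-4*F) = 4 + (1 + F)*(-4*F) = 4 - 4*F*(1 + F))
746*(V(3) + 761) = 746*((4 - 4*3 - 4*3²) + 761) = 746*((4 - 12 - 4*9) + 761) = 746*((4 - 12 - 36) + 761) = 746*(-44 + 761) = 746*717 = 534882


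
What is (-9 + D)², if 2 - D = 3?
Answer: 100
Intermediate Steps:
D = -1 (D = 2 - 1*3 = 2 - 3 = -1)
(-9 + D)² = (-9 - 1)² = (-10)² = 100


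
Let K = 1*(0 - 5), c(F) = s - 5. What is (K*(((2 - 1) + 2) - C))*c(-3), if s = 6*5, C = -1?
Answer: -500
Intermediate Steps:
s = 30
c(F) = 25 (c(F) = 30 - 5 = 25)
K = -5 (K = 1*(-5) = -5)
(K*(((2 - 1) + 2) - C))*c(-3) = -5*(((2 - 1) + 2) - 1*(-1))*25 = -5*((1 + 2) + 1)*25 = -5*(3 + 1)*25 = -5*4*25 = -20*25 = -500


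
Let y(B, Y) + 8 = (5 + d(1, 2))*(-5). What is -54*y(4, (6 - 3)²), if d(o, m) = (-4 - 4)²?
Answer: 19062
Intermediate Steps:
d(o, m) = 64 (d(o, m) = (-8)² = 64)
y(B, Y) = -353 (y(B, Y) = -8 + (5 + 64)*(-5) = -8 + 69*(-5) = -8 - 345 = -353)
-54*y(4, (6 - 3)²) = -54*(-353) = 19062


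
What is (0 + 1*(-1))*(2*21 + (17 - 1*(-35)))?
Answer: -94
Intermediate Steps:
(0 + 1*(-1))*(2*21 + (17 - 1*(-35))) = (0 - 1)*(42 + (17 + 35)) = -(42 + 52) = -1*94 = -94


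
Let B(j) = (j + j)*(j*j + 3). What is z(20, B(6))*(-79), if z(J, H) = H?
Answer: -36972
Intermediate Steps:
B(j) = 2*j*(3 + j²) (B(j) = (2*j)*(j² + 3) = (2*j)*(3 + j²) = 2*j*(3 + j²))
z(20, B(6))*(-79) = (2*6*(3 + 6²))*(-79) = (2*6*(3 + 36))*(-79) = (2*6*39)*(-79) = 468*(-79) = -36972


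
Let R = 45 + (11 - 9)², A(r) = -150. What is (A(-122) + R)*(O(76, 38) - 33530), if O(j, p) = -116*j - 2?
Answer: 4277148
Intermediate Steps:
O(j, p) = -2 - 116*j
R = 49 (R = 45 + 2² = 45 + 4 = 49)
(A(-122) + R)*(O(76, 38) - 33530) = (-150 + 49)*((-2 - 116*76) - 33530) = -101*((-2 - 8816) - 33530) = -101*(-8818 - 33530) = -101*(-42348) = 4277148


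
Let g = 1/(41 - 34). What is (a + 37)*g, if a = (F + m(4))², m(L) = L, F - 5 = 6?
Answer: 262/7 ≈ 37.429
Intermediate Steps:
F = 11 (F = 5 + 6 = 11)
g = ⅐ (g = 1/7 = ⅐ ≈ 0.14286)
a = 225 (a = (11 + 4)² = 15² = 225)
(a + 37)*g = (225 + 37)*(⅐) = 262*(⅐) = 262/7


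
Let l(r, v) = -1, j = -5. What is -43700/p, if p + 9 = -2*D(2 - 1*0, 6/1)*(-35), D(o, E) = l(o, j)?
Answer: 43700/79 ≈ 553.16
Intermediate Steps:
D(o, E) = -1
p = -79 (p = -9 - 2*(-1)*(-35) = -9 + 2*(-35) = -9 - 70 = -79)
-43700/p = -43700/(-79) = -43700*(-1/79) = 43700/79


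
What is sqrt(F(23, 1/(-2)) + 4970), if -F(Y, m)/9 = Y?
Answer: sqrt(4763) ≈ 69.015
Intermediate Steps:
F(Y, m) = -9*Y
sqrt(F(23, 1/(-2)) + 4970) = sqrt(-9*23 + 4970) = sqrt(-207 + 4970) = sqrt(4763)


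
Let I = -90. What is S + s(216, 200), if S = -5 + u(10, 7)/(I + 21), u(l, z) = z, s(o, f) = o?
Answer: 14552/69 ≈ 210.90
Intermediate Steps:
S = -352/69 (S = -5 + 7/(-90 + 21) = -5 + 7/(-69) = -5 + 7*(-1/69) = -5 - 7/69 = -352/69 ≈ -5.1014)
S + s(216, 200) = -352/69 + 216 = 14552/69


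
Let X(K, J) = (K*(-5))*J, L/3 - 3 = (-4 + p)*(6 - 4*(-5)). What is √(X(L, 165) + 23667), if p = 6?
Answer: I*√112458 ≈ 335.35*I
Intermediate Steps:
L = 165 (L = 9 + 3*((-4 + 6)*(6 - 4*(-5))) = 9 + 3*(2*(6 + 20)) = 9 + 3*(2*26) = 9 + 3*52 = 9 + 156 = 165)
X(K, J) = -5*J*K (X(K, J) = (-5*K)*J = -5*J*K)
√(X(L, 165) + 23667) = √(-5*165*165 + 23667) = √(-136125 + 23667) = √(-112458) = I*√112458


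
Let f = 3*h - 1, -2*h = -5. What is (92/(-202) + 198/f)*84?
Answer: 3309432/1313 ≈ 2520.5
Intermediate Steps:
h = 5/2 (h = -½*(-5) = 5/2 ≈ 2.5000)
f = 13/2 (f = 3*(5/2) - 1 = 15/2 - 1 = 13/2 ≈ 6.5000)
(92/(-202) + 198/f)*84 = (92/(-202) + 198/(13/2))*84 = (92*(-1/202) + 198*(2/13))*84 = (-46/101 + 396/13)*84 = (39398/1313)*84 = 3309432/1313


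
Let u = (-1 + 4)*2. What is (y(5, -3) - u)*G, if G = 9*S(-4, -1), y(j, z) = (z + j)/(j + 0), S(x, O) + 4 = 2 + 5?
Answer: -756/5 ≈ -151.20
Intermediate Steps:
S(x, O) = 3 (S(x, O) = -4 + (2 + 5) = -4 + 7 = 3)
y(j, z) = (j + z)/j
G = 27 (G = 9*3 = 27)
u = 6 (u = 3*2 = 6)
(y(5, -3) - u)*G = ((5 - 3)/5 - 1*6)*27 = ((⅕)*2 - 6)*27 = (⅖ - 6)*27 = -28/5*27 = -756/5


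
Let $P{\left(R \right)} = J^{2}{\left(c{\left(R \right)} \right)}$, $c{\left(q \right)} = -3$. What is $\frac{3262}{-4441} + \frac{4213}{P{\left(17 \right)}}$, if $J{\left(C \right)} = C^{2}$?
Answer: $\frac{18445711}{359721} \approx 51.278$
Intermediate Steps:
$P{\left(R \right)} = 81$ ($P{\left(R \right)} = \left(\left(-3\right)^{2}\right)^{2} = 9^{2} = 81$)
$\frac{3262}{-4441} + \frac{4213}{P{\left(17 \right)}} = \frac{3262}{-4441} + \frac{4213}{81} = 3262 \left(- \frac{1}{4441}\right) + 4213 \cdot \frac{1}{81} = - \frac{3262}{4441} + \frac{4213}{81} = \frac{18445711}{359721}$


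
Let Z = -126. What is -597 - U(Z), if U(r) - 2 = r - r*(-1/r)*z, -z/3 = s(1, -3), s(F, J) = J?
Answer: -482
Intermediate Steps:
z = 9 (z = -3*(-3) = 9)
U(r) = 11 + r (U(r) = 2 + (r - r*(-1/r)*9) = 2 + (r - (-1)*9) = 2 + (r - 1*(-9)) = 2 + (r + 9) = 2 + (9 + r) = 11 + r)
-597 - U(Z) = -597 - (11 - 126) = -597 - 1*(-115) = -597 + 115 = -482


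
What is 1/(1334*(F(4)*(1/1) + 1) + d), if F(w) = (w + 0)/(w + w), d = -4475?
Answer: -1/2474 ≈ -0.00040420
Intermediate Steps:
F(w) = ½ (F(w) = w/((2*w)) = w*(1/(2*w)) = ½)
1/(1334*(F(4)*(1/1) + 1) + d) = 1/(1334*((1/1)/2 + 1) - 4475) = 1/(1334*((1*1)/2 + 1) - 4475) = 1/(1334*((½)*1 + 1) - 4475) = 1/(1334*(½ + 1) - 4475) = 1/(1334*(3/2) - 4475) = 1/(2001 - 4475) = 1/(-2474) = -1/2474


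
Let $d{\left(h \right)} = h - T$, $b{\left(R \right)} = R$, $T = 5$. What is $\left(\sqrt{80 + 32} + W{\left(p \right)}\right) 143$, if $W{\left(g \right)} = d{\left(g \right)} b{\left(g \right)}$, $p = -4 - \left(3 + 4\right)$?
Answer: $25168 + 572 \sqrt{7} \approx 26681.0$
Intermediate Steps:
$p = -11$ ($p = -4 - 7 = -11$)
$d{\left(h \right)} = -5 + h$ ($d{\left(h \right)} = h - 5 = -5 + h$)
$W{\left(g \right)} = g \left(-5 + g\right)$ ($W{\left(g \right)} = \left(-5 + g\right) g = g \left(-5 + g\right)$)
$\left(\sqrt{80 + 32} + W{\left(p \right)}\right) 143 = \left(\sqrt{80 + 32} - 11 \left(-5 - 11\right)\right) 143 = \left(\sqrt{112} - -176\right) 143 = \left(4 \sqrt{7} + 176\right) 143 = \left(176 + 4 \sqrt{7}\right) 143 = 25168 + 572 \sqrt{7}$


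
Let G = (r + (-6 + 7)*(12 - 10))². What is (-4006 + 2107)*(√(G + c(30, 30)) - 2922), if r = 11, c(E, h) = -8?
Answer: 5548878 - 1899*√161 ≈ 5.5248e+6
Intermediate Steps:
G = 169 (G = (11 + (-6 + 7)*(12 - 10))² = (11 + 1*2)² = (11 + 2)² = 13² = 169)
(-4006 + 2107)*(√(G + c(30, 30)) - 2922) = (-4006 + 2107)*(√(169 - 8) - 2922) = -1899*(√161 - 2922) = -1899*(-2922 + √161) = 5548878 - 1899*√161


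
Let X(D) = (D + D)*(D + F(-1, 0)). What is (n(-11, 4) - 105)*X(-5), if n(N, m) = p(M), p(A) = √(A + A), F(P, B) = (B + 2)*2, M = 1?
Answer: -1050 + 10*√2 ≈ -1035.9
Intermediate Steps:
F(P, B) = 4 + 2*B (F(P, B) = (2 + B)*2 = 4 + 2*B)
p(A) = √2*√A (p(A) = √(2*A) = √2*√A)
n(N, m) = √2 (n(N, m) = √2*√1 = √2*1 = √2)
X(D) = 2*D*(4 + D) (X(D) = (D + D)*(D + (4 + 2*0)) = (2*D)*(D + (4 + 0)) = (2*D)*(D + 4) = (2*D)*(4 + D) = 2*D*(4 + D))
(n(-11, 4) - 105)*X(-5) = (√2 - 105)*(2*(-5)*(4 - 5)) = (-105 + √2)*(2*(-5)*(-1)) = (-105 + √2)*10 = -1050 + 10*√2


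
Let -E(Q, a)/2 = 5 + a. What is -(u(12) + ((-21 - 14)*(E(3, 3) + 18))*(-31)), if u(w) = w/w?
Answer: -2171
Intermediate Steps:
E(Q, a) = -10 - 2*a (E(Q, a) = -2*(5 + a) = -10 - 2*a)
u(w) = 1
-(u(12) + ((-21 - 14)*(E(3, 3) + 18))*(-31)) = -(1 + ((-21 - 14)*((-10 - 2*3) + 18))*(-31)) = -(1 - 35*((-10 - 6) + 18)*(-31)) = -(1 - 35*(-16 + 18)*(-31)) = -(1 - 35*2*(-31)) = -(1 - 70*(-31)) = -(1 + 2170) = -1*2171 = -2171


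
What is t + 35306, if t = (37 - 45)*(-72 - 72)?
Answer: 36458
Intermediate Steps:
t = 1152 (t = -8*(-144) = 1152)
t + 35306 = 1152 + 35306 = 36458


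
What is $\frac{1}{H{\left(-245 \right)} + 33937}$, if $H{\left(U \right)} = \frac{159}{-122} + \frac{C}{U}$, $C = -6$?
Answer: $\frac{29890}{1014338707} \approx 2.9467 \cdot 10^{-5}$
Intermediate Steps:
$H{\left(U \right)} = - \frac{159}{122} - \frac{6}{U}$ ($H{\left(U \right)} = \frac{159}{-122} - \frac{6}{U} = 159 \left(- \frac{1}{122}\right) - \frac{6}{U} = - \frac{159}{122} - \frac{6}{U}$)
$\frac{1}{H{\left(-245 \right)} + 33937} = \frac{1}{\left(- \frac{159}{122} - \frac{6}{-245}\right) + 33937} = \frac{1}{\left(- \frac{159}{122} - - \frac{6}{245}\right) + 33937} = \frac{1}{\left(- \frac{159}{122} + \frac{6}{245}\right) + 33937} = \frac{1}{- \frac{38223}{29890} + 33937} = \frac{1}{\frac{1014338707}{29890}} = \frac{29890}{1014338707}$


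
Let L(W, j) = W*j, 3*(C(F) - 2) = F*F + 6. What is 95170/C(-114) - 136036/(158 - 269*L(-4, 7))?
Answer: 35501301/8335960 ≈ 4.2588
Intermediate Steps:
C(F) = 4 + F**2/3 (C(F) = 2 + (F*F + 6)/3 = 2 + (F**2 + 6)/3 = 2 + (6 + F**2)/3 = 2 + (2 + F**2/3) = 4 + F**2/3)
95170/C(-114) - 136036/(158 - 269*L(-4, 7)) = 95170/(4 + (1/3)*(-114)**2) - 136036/(158 - (-1076)*7) = 95170/(4 + (1/3)*12996) - 136036/(158 - 269*(-28)) = 95170/(4 + 4332) - 136036/(158 + 7532) = 95170/4336 - 136036/7690 = 95170*(1/4336) - 136036*1/7690 = 47585/2168 - 68018/3845 = 35501301/8335960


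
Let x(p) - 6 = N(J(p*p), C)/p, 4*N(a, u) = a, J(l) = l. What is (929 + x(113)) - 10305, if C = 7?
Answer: -37367/4 ≈ -9341.8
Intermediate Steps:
N(a, u) = a/4
x(p) = 6 + p/4 (x(p) = 6 + ((p*p)/4)/p = 6 + (p**2/4)/p = 6 + p/4)
(929 + x(113)) - 10305 = (929 + (6 + (1/4)*113)) - 10305 = (929 + (6 + 113/4)) - 10305 = (929 + 137/4) - 10305 = 3853/4 - 10305 = -37367/4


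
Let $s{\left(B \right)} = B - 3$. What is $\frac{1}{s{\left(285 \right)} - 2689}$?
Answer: $- \frac{1}{2407} \approx -0.00041546$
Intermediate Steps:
$s{\left(B \right)} = -3 + B$ ($s{\left(B \right)} = B - 3 = -3 + B$)
$\frac{1}{s{\left(285 \right)} - 2689} = \frac{1}{\left(-3 + 285\right) - 2689} = \frac{1}{282 - 2689} = \frac{1}{-2407} = - \frac{1}{2407}$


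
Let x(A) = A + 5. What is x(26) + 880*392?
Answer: 344991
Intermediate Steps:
x(A) = 5 + A
x(26) + 880*392 = (5 + 26) + 880*392 = 31 + 344960 = 344991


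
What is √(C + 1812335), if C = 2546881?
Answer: 4*√272451 ≈ 2087.9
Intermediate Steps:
√(C + 1812335) = √(2546881 + 1812335) = √4359216 = 4*√272451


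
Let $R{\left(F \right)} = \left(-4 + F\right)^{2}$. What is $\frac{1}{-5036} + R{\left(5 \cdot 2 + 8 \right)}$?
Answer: $\frac{987055}{5036} \approx 196.0$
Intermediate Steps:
$\frac{1}{-5036} + R{\left(5 \cdot 2 + 8 \right)} = \frac{1}{-5036} + \left(-4 + \left(5 \cdot 2 + 8\right)\right)^{2} = - \frac{1}{5036} + \left(-4 + \left(10 + 8\right)\right)^{2} = - \frac{1}{5036} + \left(-4 + 18\right)^{2} = - \frac{1}{5036} + 14^{2} = - \frac{1}{5036} + 196 = \frac{987055}{5036}$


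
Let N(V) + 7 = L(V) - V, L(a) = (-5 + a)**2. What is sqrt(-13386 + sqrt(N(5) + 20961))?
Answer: sqrt(-13386 + sqrt(20949)) ≈ 115.07*I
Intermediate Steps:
N(V) = -7 + (-5 + V)**2 - V (N(V) = -7 + ((-5 + V)**2 - V) = -7 + (-5 + V)**2 - V)
sqrt(-13386 + sqrt(N(5) + 20961)) = sqrt(-13386 + sqrt((-7 + (-5 + 5)**2 - 1*5) + 20961)) = sqrt(-13386 + sqrt((-7 + 0**2 - 5) + 20961)) = sqrt(-13386 + sqrt((-7 + 0 - 5) + 20961)) = sqrt(-13386 + sqrt(-12 + 20961)) = sqrt(-13386 + sqrt(20949))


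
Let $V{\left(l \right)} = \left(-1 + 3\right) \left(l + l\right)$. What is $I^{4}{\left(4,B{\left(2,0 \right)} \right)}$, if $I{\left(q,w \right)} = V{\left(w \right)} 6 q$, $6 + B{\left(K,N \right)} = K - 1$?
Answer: $53084160000$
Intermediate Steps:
$B{\left(K,N \right)} = -7 + K$ ($B{\left(K,N \right)} = -6 + \left(K - 1\right) = -6 + \left(-1 + K\right) = -7 + K$)
$V{\left(l \right)} = 4 l$ ($V{\left(l \right)} = 2 \cdot 2 l = 4 l$)
$I{\left(q,w \right)} = 24 q w$ ($I{\left(q,w \right)} = 4 w 6 q = 24 w q = 24 q w$)
$I^{4}{\left(4,B{\left(2,0 \right)} \right)} = \left(24 \cdot 4 \left(-7 + 2\right)\right)^{4} = \left(24 \cdot 4 \left(-5\right)\right)^{4} = \left(-480\right)^{4} = 53084160000$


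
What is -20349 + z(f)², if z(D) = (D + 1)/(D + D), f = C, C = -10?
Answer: -8139519/400 ≈ -20349.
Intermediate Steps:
f = -10
z(D) = (1 + D)/(2*D) (z(D) = (1 + D)/((2*D)) = (1 + D)*(1/(2*D)) = (1 + D)/(2*D))
-20349 + z(f)² = -20349 + ((½)*(1 - 10)/(-10))² = -20349 + ((½)*(-⅒)*(-9))² = -20349 + (9/20)² = -20349 + 81/400 = -8139519/400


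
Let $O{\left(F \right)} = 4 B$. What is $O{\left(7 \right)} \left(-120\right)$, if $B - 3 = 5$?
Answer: $-3840$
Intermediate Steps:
$B = 8$ ($B = 3 + 5 = 8$)
$O{\left(F \right)} = 32$ ($O{\left(F \right)} = 4 \cdot 8 = 32$)
$O{\left(7 \right)} \left(-120\right) = 32 \left(-120\right) = -3840$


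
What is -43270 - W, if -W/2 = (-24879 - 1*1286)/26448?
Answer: -572228645/13224 ≈ -43272.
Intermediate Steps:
W = 26165/13224 (W = -2*(-24879 - 1*1286)/26448 = -2*(-24879 - 1286)/26448 = -(-52330)/26448 = -2*(-26165/26448) = 26165/13224 ≈ 1.9786)
-43270 - W = -43270 - 1*26165/13224 = -43270 - 26165/13224 = -572228645/13224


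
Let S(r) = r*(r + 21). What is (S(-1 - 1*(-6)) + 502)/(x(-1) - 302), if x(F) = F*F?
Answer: -632/301 ≈ -2.0997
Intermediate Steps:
x(F) = F²
S(r) = r*(21 + r)
(S(-1 - 1*(-6)) + 502)/(x(-1) - 302) = ((-1 - 1*(-6))*(21 + (-1 - 1*(-6))) + 502)/((-1)² - 302) = ((-1 + 6)*(21 + (-1 + 6)) + 502)/(1 - 302) = (5*(21 + 5) + 502)/(-301) = (5*26 + 502)*(-1/301) = (130 + 502)*(-1/301) = 632*(-1/301) = -632/301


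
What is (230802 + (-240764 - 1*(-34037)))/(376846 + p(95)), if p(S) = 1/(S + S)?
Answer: 4574250/71600741 ≈ 0.063885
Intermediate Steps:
p(S) = 1/(2*S)
(230802 + (-240764 - 1*(-34037)))/(376846 + p(95)) = (230802 + (-240764 - 1*(-34037)))/(376846 + (1/2)/95) = (230802 + (-240764 + 34037))/(376846 + (1/2)*(1/95)) = (230802 - 206727)/(376846 + 1/190) = 24075/(71600741/190) = 24075*(190/71600741) = 4574250/71600741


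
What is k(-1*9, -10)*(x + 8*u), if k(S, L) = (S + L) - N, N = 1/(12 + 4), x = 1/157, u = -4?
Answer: 1532015/2512 ≈ 609.88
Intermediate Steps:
x = 1/157 ≈ 0.0063694
N = 1/16 ≈ 0.062500
k(S, L) = -1/16 + L + S (k(S, L) = (S + L) - 1*1/16 = (L + S) - 1/16 = -1/16 + L + S)
k(-1*9, -10)*(x + 8*u) = (-1/16 - 10 - 1*9)*(1/157 + 8*(-4)) = (-1/16 - 10 - 9)*(1/157 - 32) = -305/16*(-5023/157) = 1532015/2512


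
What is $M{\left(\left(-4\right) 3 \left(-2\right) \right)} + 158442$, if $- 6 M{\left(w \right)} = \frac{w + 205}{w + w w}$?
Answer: $\frac{570390971}{3600} \approx 1.5844 \cdot 10^{5}$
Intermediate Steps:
$M{\left(w \right)} = - \frac{205 + w}{6 \left(w + w^{2}\right)}$ ($M{\left(w \right)} = - \frac{\left(w + 205\right) \frac{1}{w + w w}}{6} = - \frac{\left(205 + w\right) \frac{1}{w + w^{2}}}{6} = - \frac{\frac{1}{w + w^{2}} \left(205 + w\right)}{6} = - \frac{205 + w}{6 \left(w + w^{2}\right)}$)
$M{\left(\left(-4\right) 3 \left(-2\right) \right)} + 158442 = \frac{-205 - \left(-4\right) 3 \left(-2\right)}{6 \left(-4\right) 3 \left(-2\right) \left(1 + \left(-4\right) 3 \left(-2\right)\right)} + 158442 = \frac{-205 - \left(-12\right) \left(-2\right)}{6 \left(\left(-12\right) \left(-2\right)\right) \left(1 - -24\right)} + 158442 = \frac{-205 - 24}{6 \cdot 24 \left(1 + 24\right)} + 158442 = \frac{1}{6} \cdot \frac{1}{24} \cdot \frac{1}{25} \left(-205 - 24\right) + 158442 = \frac{1}{6} \cdot \frac{1}{24} \cdot \frac{1}{25} \left(-229\right) + 158442 = - \frac{229}{3600} + 158442 = \frac{570390971}{3600}$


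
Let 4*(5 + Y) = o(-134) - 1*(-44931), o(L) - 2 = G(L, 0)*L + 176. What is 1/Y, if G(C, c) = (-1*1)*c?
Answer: 4/45089 ≈ 8.8713e-5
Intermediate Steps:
G(C, c) = -c
o(L) = 178 (o(L) = 2 + ((-1*0)*L + 176) = 2 + (0*L + 176) = 2 + (0 + 176) = 2 + 176 = 178)
Y = 45089/4 (Y = -5 + (178 - 1*(-44931))/4 = -5 + (178 + 44931)/4 = -5 + (¼)*45109 = -5 + 45109/4 = 45089/4 ≈ 11272.)
1/Y = 1/(45089/4) = 4/45089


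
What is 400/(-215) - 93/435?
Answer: -12933/6235 ≈ -2.0743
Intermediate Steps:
400/(-215) - 93/435 = 400*(-1/215) - 93*1/435 = -80/43 - 31/145 = -12933/6235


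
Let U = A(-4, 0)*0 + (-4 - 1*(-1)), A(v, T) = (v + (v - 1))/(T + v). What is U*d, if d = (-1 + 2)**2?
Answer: -3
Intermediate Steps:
d = 1 (d = 1**2 = 1)
A(v, T) = (-1 + 2*v)/(T + v) (A(v, T) = (v + (-1 + v))/(T + v) = (-1 + 2*v)/(T + v))
U = -3 (U = ((-1 + 2*(-4))/(0 - 4))*0 + (-4 - 1*(-1)) = ((-1 - 8)/(-4))*0 + (-4 + 1) = -1/4*(-9)*0 - 3 = (9/4)*0 - 3 = 0 - 3 = -3)
U*d = -3*1 = -3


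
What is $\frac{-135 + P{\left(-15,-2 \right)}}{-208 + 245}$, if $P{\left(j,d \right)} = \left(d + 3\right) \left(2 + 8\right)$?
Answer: $- \frac{125}{37} \approx -3.3784$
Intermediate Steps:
$P{\left(j,d \right)} = 30 + 10 d$ ($P{\left(j,d \right)} = \left(3 + d\right) 10 = 30 + 10 d$)
$\frac{-135 + P{\left(-15,-2 \right)}}{-208 + 245} = \frac{-135 + \left(30 + 10 \left(-2\right)\right)}{-208 + 245} = \frac{-135 + \left(30 - 20\right)}{37} = \left(-135 + 10\right) \frac{1}{37} = \left(-125\right) \frac{1}{37} = - \frac{125}{37}$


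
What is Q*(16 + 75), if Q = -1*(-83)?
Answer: 7553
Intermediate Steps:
Q = 83
Q*(16 + 75) = 83*(16 + 75) = 83*91 = 7553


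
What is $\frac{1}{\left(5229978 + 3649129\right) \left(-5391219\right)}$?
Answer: $- \frac{1}{47869210361433} \approx -2.089 \cdot 10^{-14}$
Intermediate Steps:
$\frac{1}{\left(5229978 + 3649129\right) \left(-5391219\right)} = \frac{1}{8879107} \left(- \frac{1}{5391219}\right) = - \frac{1}{47869210361433}$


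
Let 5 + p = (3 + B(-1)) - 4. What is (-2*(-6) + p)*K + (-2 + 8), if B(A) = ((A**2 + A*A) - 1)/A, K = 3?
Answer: 21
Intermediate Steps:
B(A) = (-1 + 2*A**2)/A (B(A) = ((A**2 + A**2) - 1)/A = (2*A**2 - 1)/A = (-1 + 2*A**2)/A)
p = -7 (p = -5 + ((3 + (-1/(-1) + 2*(-1))) - 4) = -5 + ((3 + (-1*(-1) - 2)) - 4) = -5 + ((3 + (1 - 2)) - 4) = -5 + ((3 - 1) - 4) = -5 + (2 - 4) = -5 - 2 = -7)
(-2*(-6) + p)*K + (-2 + 8) = (-2*(-6) - 7)*3 + (-2 + 8) = (12 - 7)*3 + 6 = 5*3 + 6 = 15 + 6 = 21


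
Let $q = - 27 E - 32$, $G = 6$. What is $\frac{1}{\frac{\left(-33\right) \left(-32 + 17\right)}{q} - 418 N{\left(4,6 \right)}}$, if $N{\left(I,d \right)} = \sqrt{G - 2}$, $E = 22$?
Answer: $- \frac{626}{523831} \approx -0.001195$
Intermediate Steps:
$N{\left(I,d \right)} = 2$ ($N{\left(I,d \right)} = \sqrt{6 - 2} = \sqrt{4} = 2$)
$q = -626$ ($q = \left(-27\right) 22 - 32 = -594 - 32 = -626$)
$\frac{1}{\frac{\left(-33\right) \left(-32 + 17\right)}{q} - 418 N{\left(4,6 \right)}} = \frac{1}{\frac{\left(-33\right) \left(-32 + 17\right)}{-626} - 836} = \frac{1}{\left(-33\right) \left(-15\right) \left(- \frac{1}{626}\right) - 836} = \frac{1}{495 \left(- \frac{1}{626}\right) - 836} = \frac{1}{- \frac{495}{626} - 836} = \frac{1}{- \frac{523831}{626}} = - \frac{626}{523831}$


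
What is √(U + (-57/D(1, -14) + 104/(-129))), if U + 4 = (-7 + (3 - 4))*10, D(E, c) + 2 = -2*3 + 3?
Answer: I*√30538815/645 ≈ 8.5677*I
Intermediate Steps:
D(E, c) = -5 (D(E, c) = -2 + (-2*3 + 3) = -2 + (-6 + 3) = -2 - 3 = -5)
U = -84 (U = -4 + (-7 + (3 - 4))*10 = -4 + (-7 - 1)*10 = -4 - 8*10 = -4 - 80 = -84)
√(U + (-57/D(1, -14) + 104/(-129))) = √(-84 + (-57/(-5) + 104/(-129))) = √(-84 + (-57*(-⅕) + 104*(-1/129))) = √(-84 + (57/5 - 104/129)) = √(-84 + 6833/645) = √(-47347/645) = I*√30538815/645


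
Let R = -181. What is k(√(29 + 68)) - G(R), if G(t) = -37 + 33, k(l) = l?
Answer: 4 + √97 ≈ 13.849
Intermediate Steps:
G(t) = -4
k(√(29 + 68)) - G(R) = √(29 + 68) - 1*(-4) = √97 + 4 = 4 + √97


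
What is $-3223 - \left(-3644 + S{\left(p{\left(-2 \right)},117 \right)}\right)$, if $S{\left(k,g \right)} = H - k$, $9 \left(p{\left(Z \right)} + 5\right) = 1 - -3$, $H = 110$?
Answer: $\frac{2758}{9} \approx 306.44$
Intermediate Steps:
$p{\left(Z \right)} = - \frac{41}{9}$ ($p{\left(Z \right)} = -5 + \frac{1 - -3}{9} = -5 + \frac{1 + 3}{9} = -5 + \frac{1}{9} \cdot 4 = -5 + \frac{4}{9} = - \frac{41}{9}$)
$S{\left(k,g \right)} = 110 - k$
$-3223 - \left(-3644 + S{\left(p{\left(-2 \right)},117 \right)}\right) = -3223 + \left(3644 - \left(110 - - \frac{41}{9}\right)\right) = -3223 + \left(3644 - \left(110 + \frac{41}{9}\right)\right) = -3223 + \left(3644 - \frac{1031}{9}\right) = -3223 + \frac{31765}{9} = \frac{2758}{9}$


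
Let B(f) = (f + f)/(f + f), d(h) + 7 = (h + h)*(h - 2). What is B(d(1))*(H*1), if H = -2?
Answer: -2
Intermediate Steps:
d(h) = -7 + 2*h*(-2 + h) (d(h) = -7 + (h + h)*(h - 2) = -7 + (2*h)*(-2 + h) = -7 + 2*h*(-2 + h))
B(f) = 1 (B(f) = (2*f)/((2*f)) = (2*f)*(1/(2*f)) = 1)
B(d(1))*(H*1) = 1*(-2*1) = 1*(-2) = -2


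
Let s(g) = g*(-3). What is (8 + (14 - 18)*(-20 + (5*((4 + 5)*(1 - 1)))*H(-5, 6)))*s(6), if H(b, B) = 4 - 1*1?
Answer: -1584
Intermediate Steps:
H(b, B) = 3 (H(b, B) = 4 - 1 = 3)
s(g) = -3*g
(8 + (14 - 18)*(-20 + (5*((4 + 5)*(1 - 1)))*H(-5, 6)))*s(6) = (8 + (14 - 18)*(-20 + (5*((4 + 5)*(1 - 1)))*3))*(-3*6) = (8 - 4*(-20 + (5*(9*0))*3))*(-18) = (8 - 4*(-20 + (5*0)*3))*(-18) = (8 - 4*(-20 + 0*3))*(-18) = (8 - 4*(-20 + 0))*(-18) = (8 - 4*(-20))*(-18) = (8 + 80)*(-18) = 88*(-18) = -1584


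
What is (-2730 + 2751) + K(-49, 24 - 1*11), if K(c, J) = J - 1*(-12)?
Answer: 46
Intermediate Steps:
K(c, J) = 12 + J (K(c, J) = J + 12 = 12 + J)
(-2730 + 2751) + K(-49, 24 - 1*11) = (-2730 + 2751) + (12 + (24 - 1*11)) = 21 + (12 + (24 - 11)) = 21 + (12 + 13) = 21 + 25 = 46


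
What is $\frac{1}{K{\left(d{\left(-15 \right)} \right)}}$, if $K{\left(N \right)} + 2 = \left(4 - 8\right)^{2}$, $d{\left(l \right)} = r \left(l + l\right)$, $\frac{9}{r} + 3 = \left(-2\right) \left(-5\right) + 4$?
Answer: $\frac{1}{14} \approx 0.071429$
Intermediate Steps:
$r = \frac{9}{11}$ ($r = \frac{9}{-3 + \left(\left(-2\right) \left(-5\right) + 4\right)} = \frac{9}{-3 + \left(10 + 4\right)} = \frac{9}{-3 + 14} = \frac{9}{11} \approx 0.81818$)
$d{\left(l \right)} = \frac{18 l}{11}$ ($d{\left(l \right)} = \frac{9 \left(l + l\right)}{11} = \frac{9 \cdot 2 l}{11} = \frac{18 l}{11}$)
$K{\left(N \right)} = 14$ ($K{\left(N \right)} = -2 + \left(4 - 8\right)^{2} = -2 + \left(-4\right)^{2} = -2 + 16 = 14$)
$\frac{1}{K{\left(d{\left(-15 \right)} \right)}} = \frac{1}{14}$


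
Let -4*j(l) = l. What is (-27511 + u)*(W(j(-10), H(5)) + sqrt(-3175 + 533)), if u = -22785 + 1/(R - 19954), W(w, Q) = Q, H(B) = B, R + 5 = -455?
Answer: -5133712725/20414 - 1026742545*I*sqrt(2642)/20414 ≈ -2.5148e+5 - 2.5852e+6*I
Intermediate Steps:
R = -460 (R = -5 - 455 = -460)
j(l) = -l/4
u = -465132991/20414 (u = -22785 + 1/(-460 - 19954) = -22785 + 1/(-20414) = -22785 - 1/20414 = -465132991/20414 ≈ -22785.)
(-27511 + u)*(W(j(-10), H(5)) + sqrt(-3175 + 533)) = (-27511 - 465132991/20414)*(5 + sqrt(-3175 + 533)) = -1026742545*(5 + sqrt(-2642))/20414 = -1026742545*(5 + I*sqrt(2642))/20414 = -5133712725/20414 - 1026742545*I*sqrt(2642)/20414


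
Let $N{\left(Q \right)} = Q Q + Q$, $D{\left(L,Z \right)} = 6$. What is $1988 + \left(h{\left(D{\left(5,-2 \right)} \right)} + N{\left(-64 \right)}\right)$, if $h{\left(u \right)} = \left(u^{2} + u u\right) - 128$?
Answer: $5964$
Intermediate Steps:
$N{\left(Q \right)} = Q + Q^{2}$ ($N{\left(Q \right)} = Q^{2} + Q = Q + Q^{2}$)
$h{\left(u \right)} = -128 + 2 u^{2}$ ($h{\left(u \right)} = \left(u^{2} + u^{2}\right) - 128 = 2 u^{2} - 128 = -128 + 2 u^{2}$)
$1988 + \left(h{\left(D{\left(5,-2 \right)} \right)} + N{\left(-64 \right)}\right) = 1988 - \left(128 - 72 + 64 \left(1 - 64\right)\right) = 1988 + \left(\left(-128 + 2 \cdot 36\right) - -4032\right) = 1988 + \left(\left(-128 + 72\right) + 4032\right) = 1988 + \left(-56 + 4032\right) = 1988 + 3976 = 5964$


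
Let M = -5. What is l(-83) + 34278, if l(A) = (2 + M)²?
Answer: 34287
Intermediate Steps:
l(A) = 9 (l(A) = (2 - 5)² = (-3)² = 9)
l(-83) + 34278 = 9 + 34278 = 34287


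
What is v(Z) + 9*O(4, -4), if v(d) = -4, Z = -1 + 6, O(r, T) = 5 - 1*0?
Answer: 41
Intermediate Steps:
O(r, T) = 5 (O(r, T) = 5 + 0 = 5)
Z = 5
v(Z) + 9*O(4, -4) = -4 + 9*5 = -4 + 45 = 41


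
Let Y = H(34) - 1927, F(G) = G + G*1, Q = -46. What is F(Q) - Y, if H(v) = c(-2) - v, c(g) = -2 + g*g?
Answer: 1867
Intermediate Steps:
c(g) = -2 + g**2
F(G) = 2*G (F(G) = G + G = 2*G)
H(v) = 2 - v (H(v) = (-2 + (-2)**2) - v = (-2 + 4) - v = 2 - v)
Y = -1959 (Y = (2 - 1*34) - 1927 = (2 - 34) - 1927 = -32 - 1927 = -1959)
F(Q) - Y = 2*(-46) - 1*(-1959) = -92 + 1959 = 1867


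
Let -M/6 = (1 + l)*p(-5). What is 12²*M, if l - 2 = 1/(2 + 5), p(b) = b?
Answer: 95040/7 ≈ 13577.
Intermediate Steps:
l = 15/7 (l = 2 + 1/(2 + 5) = 2 + 1/7 = 2 + ⅐ = 15/7 ≈ 2.1429)
M = 660/7 (M = -6*(1 + 15/7)*(-5) = -132*(-5)/7 = -6*(-110/7) = 660/7 ≈ 94.286)
12²*M = 12²*(660/7) = 144*(660/7) = 95040/7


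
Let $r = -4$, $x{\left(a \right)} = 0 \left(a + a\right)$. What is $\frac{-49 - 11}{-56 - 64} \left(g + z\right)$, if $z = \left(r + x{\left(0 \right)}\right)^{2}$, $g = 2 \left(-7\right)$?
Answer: $1$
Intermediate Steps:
$x{\left(a \right)} = 0$ ($x{\left(a \right)} = 0 \cdot 2 a = 0$)
$g = -14$
$z = 16$ ($z = \left(-4 + 0\right)^{2} = \left(-4\right)^{2} = 16$)
$\frac{-49 - 11}{-56 - 64} \left(g + z\right) = \frac{-49 - 11}{-56 - 64} \left(-14 + 16\right) = - \frac{60}{-120} \cdot 2 = \left(-60\right) \left(- \frac{1}{120}\right) 2 = \frac{1}{2} \cdot 2 = 1$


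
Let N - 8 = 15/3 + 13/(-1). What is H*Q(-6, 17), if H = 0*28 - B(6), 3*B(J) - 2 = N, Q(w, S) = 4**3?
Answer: -128/3 ≈ -42.667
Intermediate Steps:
Q(w, S) = 64
N = 0 (N = 8 + (15/3 + 13/(-1)) = 8 + (15*(1/3) + 13*(-1)) = 8 + (5 - 13) = 8 - 8 = 0)
B(J) = 2/3 (B(J) = 2/3 + (1/3)*0 = 2/3 + 0 = 2/3)
H = -2/3 (H = 0*28 - 1*2/3 = 0 - 2/3 = -2/3 ≈ -0.66667)
H*Q(-6, 17) = -2/3*64 = -128/3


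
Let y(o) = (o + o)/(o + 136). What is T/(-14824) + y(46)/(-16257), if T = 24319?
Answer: -35977894357/21930432888 ≈ -1.6405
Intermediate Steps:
y(o) = 2*o/(136 + o) (y(o) = (2*o)/(136 + o) = 2*o/(136 + o))
T/(-14824) + y(46)/(-16257) = 24319/(-14824) + (2*46/(136 + 46))/(-16257) = 24319*(-1/14824) + (2*46/182)*(-1/16257) = -24319/14824 + (2*46*(1/182))*(-1/16257) = -24319/14824 + (46/91)*(-1/16257) = -24319/14824 - 46/1479387 = -35977894357/21930432888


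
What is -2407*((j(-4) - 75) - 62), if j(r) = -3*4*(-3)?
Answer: 243107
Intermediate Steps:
j(r) = 36 (j(r) = -12*(-3) = 36)
-2407*((j(-4) - 75) - 62) = -2407*((36 - 75) - 62) = -2407*(-39 - 62) = -2407*(-101) = 243107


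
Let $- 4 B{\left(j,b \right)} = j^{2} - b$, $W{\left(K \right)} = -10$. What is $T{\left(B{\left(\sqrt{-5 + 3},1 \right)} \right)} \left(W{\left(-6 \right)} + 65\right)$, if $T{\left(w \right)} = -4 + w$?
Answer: $- \frac{715}{4} \approx -178.75$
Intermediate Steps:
$B{\left(j,b \right)} = - \frac{j^{2}}{4} + \frac{b}{4}$ ($B{\left(j,b \right)} = - \frac{j^{2} - b}{4} = - \frac{j^{2}}{4} + \frac{b}{4}$)
$T{\left(B{\left(\sqrt{-5 + 3},1 \right)} \right)} \left(W{\left(-6 \right)} + 65\right) = \left(-4 - \left(- \frac{1}{4} + \frac{\left(\sqrt{-5 + 3}\right)^{2}}{4}\right)\right) \left(-10 + 65\right) = \left(-4 - \left(- \frac{1}{4} + \frac{\left(\sqrt{-2}\right)^{2}}{4}\right)\right) 55 = \left(-4 - \left(- \frac{1}{4} + \frac{\left(i \sqrt{2}\right)^{2}}{4}\right)\right) 55 = \left(-4 + \left(\left(- \frac{1}{4}\right) \left(-2\right) + \frac{1}{4}\right)\right) 55 = \left(-4 + \left(\frac{1}{2} + \frac{1}{4}\right)\right) 55 = \left(-4 + \frac{3}{4}\right) 55 = \left(- \frac{13}{4}\right) 55 = - \frac{715}{4}$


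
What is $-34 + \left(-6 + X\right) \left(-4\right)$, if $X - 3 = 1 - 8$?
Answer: $6$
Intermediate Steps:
$X = -4$ ($X = 3 + \left(1 - 8\right) = 3 - 7 = -4$)
$-34 + \left(-6 + X\right) \left(-4\right) = -34 + \left(-6 - 4\right) \left(-4\right) = -34 - -40 = -34 + 40 = 6$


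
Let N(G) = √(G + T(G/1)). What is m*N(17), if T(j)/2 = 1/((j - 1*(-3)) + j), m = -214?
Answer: -214*√23347/37 ≈ -883.75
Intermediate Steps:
T(j) = 2/(3 + 2*j) (T(j) = 2/((j - 1*(-3)) + j) = 2/((j + 3) + j) = 2/((3 + j) + j) = 2/(3 + 2*j))
N(G) = √(G + 2/(3 + 2*G)) (N(G) = √(G + 2/(3 + 2*(G/1))) = √(G + 2/(3 + 2*(G*1))) = √(G + 2/(3 + 2*G)))
m*N(17) = -214*√(2 + 17*(3 + 2*17))/√(3 + 2*17) = -214*√(2 + 17*(3 + 34))/√(3 + 34) = -214*√37*√(2 + 17*37)/37 = -214*√37*√(2 + 629)/37 = -214*√23347/37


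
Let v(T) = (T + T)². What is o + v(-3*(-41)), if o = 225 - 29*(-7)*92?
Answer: 79417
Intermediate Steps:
o = 18901 (o = 225 + 203*92 = 225 + 18676 = 18901)
v(T) = 4*T² (v(T) = (2*T)² = 4*T²)
o + v(-3*(-41)) = 18901 + 4*(-3*(-41))² = 18901 + 4*123² = 18901 + 4*15129 = 18901 + 60516 = 79417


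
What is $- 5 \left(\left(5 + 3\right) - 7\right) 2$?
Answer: $-10$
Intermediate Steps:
$- 5 \left(\left(5 + 3\right) - 7\right) 2 = - 5 \left(8 - 7\right) 2 = \left(-5\right) 1 \cdot 2 = \left(-5\right) 2 = -10$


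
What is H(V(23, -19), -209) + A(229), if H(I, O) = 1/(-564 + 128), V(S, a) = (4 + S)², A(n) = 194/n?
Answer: 84355/99844 ≈ 0.84487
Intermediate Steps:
H(I, O) = -1/436 (H(I, O) = 1/(-436) = -1/436)
H(V(23, -19), -209) + A(229) = -1/436 + 194/229 = 84355/99844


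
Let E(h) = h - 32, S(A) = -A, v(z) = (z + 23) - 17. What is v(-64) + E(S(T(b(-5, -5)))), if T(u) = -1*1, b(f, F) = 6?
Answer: -89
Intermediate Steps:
v(z) = 6 + z (v(z) = (23 + z) - 17 = 6 + z)
T(u) = -1
E(h) = -32 + h
v(-64) + E(S(T(b(-5, -5)))) = (6 - 64) + (-32 - 1*(-1)) = -58 + (-32 + 1) = -58 - 31 = -89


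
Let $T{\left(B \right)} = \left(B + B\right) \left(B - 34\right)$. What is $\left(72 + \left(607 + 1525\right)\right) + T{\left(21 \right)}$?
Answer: $1658$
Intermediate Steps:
$T{\left(B \right)} = 2 B \left(-34 + B\right)$
$\left(72 + \left(607 + 1525\right)\right) + T{\left(21 \right)} = \left(72 + \left(607 + 1525\right)\right) + 2 \cdot 21 \left(-34 + 21\right) = \left(72 + 2132\right) + 2 \cdot 21 \left(-13\right) = 2204 - 546 = 1658$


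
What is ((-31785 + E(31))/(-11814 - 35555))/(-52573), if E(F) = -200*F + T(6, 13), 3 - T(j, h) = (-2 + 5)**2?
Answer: -37991/2490330437 ≈ -1.5255e-5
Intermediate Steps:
T(j, h) = -6 (T(j, h) = 3 - (-2 + 5)**2 = 3 - 1*3**2 = 3 - 1*9 = 3 - 9 = -6)
E(F) = -6 - 200*F (E(F) = -200*F - 6 = -6 - 200*F)
((-31785 + E(31))/(-11814 - 35555))/(-52573) = ((-31785 + (-6 - 200*31))/(-11814 - 35555))/(-52573) = ((-31785 + (-6 - 6200))/(-47369))*(-1/52573) = ((-31785 - 6206)*(-1/47369))*(-1/52573) = -37991*(-1/47369)*(-1/52573) = (37991/47369)*(-1/52573) = -37991/2490330437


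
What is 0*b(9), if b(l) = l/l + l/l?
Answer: 0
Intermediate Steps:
b(l) = 2 (b(l) = 1 + 1 = 2)
0*b(9) = 0*2 = 0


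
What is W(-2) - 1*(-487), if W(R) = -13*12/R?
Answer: 565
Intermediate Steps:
W(R) = -156/R (W(R) = -13*12/R = -156/R)
W(-2) - 1*(-487) = -156/(-2) - 1*(-487) = -156*(-½) + 487 = 78 + 487 = 565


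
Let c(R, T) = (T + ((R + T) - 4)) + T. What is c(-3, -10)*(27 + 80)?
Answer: -3959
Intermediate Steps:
c(R, T) = -4 + R + 3*T (c(R, T) = (T + (-4 + R + T)) + T = (-4 + R + 2*T) + T = -4 + R + 3*T)
c(-3, -10)*(27 + 80) = (-4 - 3 + 3*(-10))*(27 + 80) = (-4 - 3 - 30)*107 = -37*107 = -3959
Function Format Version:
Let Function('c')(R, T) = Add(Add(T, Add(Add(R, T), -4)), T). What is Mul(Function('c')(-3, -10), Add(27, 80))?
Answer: -3959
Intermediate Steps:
Function('c')(R, T) = Add(-4, R, Mul(3, T)) (Function('c')(R, T) = Add(Add(T, Add(-4, R, T)), T) = Add(Add(-4, R, Mul(2, T)), T) = Add(-4, R, Mul(3, T)))
Mul(Function('c')(-3, -10), Add(27, 80)) = Mul(Add(-4, -3, Mul(3, -10)), Add(27, 80)) = Mul(Add(-4, -3, -30), 107) = Mul(-37, 107) = -3959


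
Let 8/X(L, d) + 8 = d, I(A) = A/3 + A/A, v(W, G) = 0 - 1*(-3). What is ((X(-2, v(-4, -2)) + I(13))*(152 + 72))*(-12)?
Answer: -50176/5 ≈ -10035.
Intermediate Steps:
v(W, G) = 3 (v(W, G) = 0 + 3 = 3)
I(A) = 1 + A/3 (I(A) = A*(⅓) + 1 = A/3 + 1 = 1 + A/3)
X(L, d) = 8/(-8 + d)
((X(-2, v(-4, -2)) + I(13))*(152 + 72))*(-12) = ((8/(-8 + 3) + (1 + (⅓)*13))*(152 + 72))*(-12) = ((8/(-5) + (1 + 13/3))*224)*(-12) = ((8*(-⅕) + 16/3)*224)*(-12) = ((-8/5 + 16/3)*224)*(-12) = ((56/15)*224)*(-12) = (12544/15)*(-12) = -50176/5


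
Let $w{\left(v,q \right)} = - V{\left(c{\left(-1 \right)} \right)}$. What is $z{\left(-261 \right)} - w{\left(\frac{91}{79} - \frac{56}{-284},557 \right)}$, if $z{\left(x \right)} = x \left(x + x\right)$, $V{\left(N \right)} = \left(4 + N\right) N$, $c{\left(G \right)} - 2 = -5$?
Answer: $136239$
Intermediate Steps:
$c{\left(G \right)} = -3$ ($c{\left(G \right)} = 2 - 5 = -3$)
$V{\left(N \right)} = N \left(4 + N\right)$
$w{\left(v,q \right)} = 3$ ($w{\left(v,q \right)} = - \left(-3\right) \left(4 - 3\right) = - \left(-3\right) 1 = \left(-1\right) \left(-3\right) = 3$)
$z{\left(x \right)} = 2 x^{2}$ ($z{\left(x \right)} = x 2 x = 2 x^{2}$)
$z{\left(-261 \right)} - w{\left(\frac{91}{79} - \frac{56}{-284},557 \right)} = 2 \left(-261\right)^{2} - 3 = 2 \cdot 68121 - 3 = 136242 - 3 = 136239$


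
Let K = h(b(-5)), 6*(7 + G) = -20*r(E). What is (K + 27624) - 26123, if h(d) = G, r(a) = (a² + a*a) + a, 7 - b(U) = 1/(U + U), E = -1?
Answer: 4472/3 ≈ 1490.7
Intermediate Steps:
b(U) = 7 - 1/(2*U) (b(U) = 7 - 1/(U + U) = 7 - 1/(2*U))
r(a) = a + 2*a² (r(a) = (a² + a²) + a = 2*a² + a = a + 2*a²)
G = -31/3 (G = -7 + (-(-20)*(1 + 2*(-1)))/6 = -7 + (-(-20)*(1 - 2))/6 = -7 + (-(-20)*(-1))/6 = -7 + (-20*1)/6 = -7 + (⅙)*(-20) = -7 - 10/3 = -31/3 ≈ -10.333)
h(d) = -31/3
K = -31/3 ≈ -10.333
(K + 27624) - 26123 = (-31/3 + 27624) - 26123 = 82841/3 - 26123 = 4472/3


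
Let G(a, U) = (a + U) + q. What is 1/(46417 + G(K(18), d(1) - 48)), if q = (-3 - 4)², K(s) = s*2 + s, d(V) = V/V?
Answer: 1/46473 ≈ 2.1518e-5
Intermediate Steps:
d(V) = 1
K(s) = 3*s (K(s) = 2*s + s = 3*s)
q = 49 (q = (-7)² = 49)
G(a, U) = 49 + U + a (G(a, U) = (a + U) + 49 = (U + a) + 49 = 49 + U + a)
1/(46417 + G(K(18), d(1) - 48)) = 1/(46417 + (49 + (1 - 48) + 3*18)) = 1/(46417 + (49 - 47 + 54)) = 1/(46417 + 56) = 1/46473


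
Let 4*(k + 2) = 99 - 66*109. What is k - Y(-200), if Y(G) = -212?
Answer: -6255/4 ≈ -1563.8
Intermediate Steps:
k = -7103/4 (k = -2 + (99 - 66*109)/4 = -2 + (99 - 7194)/4 = -2 + (¼)*(-7095) = -2 - 7095/4 = -7103/4 ≈ -1775.8)
k - Y(-200) = -7103/4 - 1*(-212) = -7103/4 + 212 = -6255/4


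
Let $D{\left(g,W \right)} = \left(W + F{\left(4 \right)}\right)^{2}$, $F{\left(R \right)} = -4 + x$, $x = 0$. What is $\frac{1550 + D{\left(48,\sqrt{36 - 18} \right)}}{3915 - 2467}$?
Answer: $\frac{198}{181} - \frac{3 \sqrt{2}}{181} \approx 1.0705$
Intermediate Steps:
$F{\left(R \right)} = -4$ ($F{\left(R \right)} = -4 + 0 = -4$)
$D{\left(g,W \right)} = \left(-4 + W\right)^{2}$ ($D{\left(g,W \right)} = \left(W - 4\right)^{2} = \left(-4 + W\right)^{2}$)
$\frac{1550 + D{\left(48,\sqrt{36 - 18} \right)}}{3915 - 2467} = \frac{1550 + \left(-4 + \sqrt{36 - 18}\right)^{2}}{3915 - 2467} = \frac{1550 + \left(-4 + \sqrt{18}\right)^{2}}{1448} = \left(1550 + \left(-4 + 3 \sqrt{2}\right)^{2}\right) \frac{1}{1448} = \frac{775}{724} + \frac{\left(-4 + 3 \sqrt{2}\right)^{2}}{1448}$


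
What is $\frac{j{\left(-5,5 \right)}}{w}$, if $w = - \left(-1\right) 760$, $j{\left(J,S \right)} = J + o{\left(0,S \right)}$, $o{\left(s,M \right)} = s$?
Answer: $- \frac{1}{152} \approx -0.0065789$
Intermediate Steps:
$j{\left(J,S \right)} = J$ ($j{\left(J,S \right)} = J + 0 = J$)
$w = 760$ ($w = \left(-1\right) \left(-760\right) = 760$)
$\frac{j{\left(-5,5 \right)}}{w} = - \frac{5}{760} = \left(-5\right) \frac{1}{760} = - \frac{1}{152}$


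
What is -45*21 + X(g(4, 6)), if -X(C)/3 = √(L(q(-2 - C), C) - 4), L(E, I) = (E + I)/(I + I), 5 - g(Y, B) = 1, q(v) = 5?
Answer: -945 - 3*I*√46/4 ≈ -945.0 - 5.0867*I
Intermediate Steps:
g(Y, B) = 4 (g(Y, B) = 5 - 1*1 = 5 - 1 = 4)
L(E, I) = (E + I)/(2*I) (L(E, I) = (E + I)/((2*I)) = (E + I)*(1/(2*I)) = (E + I)/(2*I))
X(C) = -3*√(-4 + (5 + C)/(2*C)) (X(C) = -3*√((5 + C)/(2*C) - 4) = -3*√(-4 + (5 + C)/(2*C)))
-45*21 + X(g(4, 6)) = -45*21 - 3*√(-14 + 10/4)/2 = -945 - 3*√(-14 + 10*(¼))/2 = -945 - 3*√(-14 + 5/2)/2 = -945 - 3*I*√46/4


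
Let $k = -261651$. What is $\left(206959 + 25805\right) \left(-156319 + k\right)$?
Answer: $-97288369080$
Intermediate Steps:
$\left(206959 + 25805\right) \left(-156319 + k\right) = \left(206959 + 25805\right) \left(-156319 - 261651\right) = 232764 \left(-417970\right) = -97288369080$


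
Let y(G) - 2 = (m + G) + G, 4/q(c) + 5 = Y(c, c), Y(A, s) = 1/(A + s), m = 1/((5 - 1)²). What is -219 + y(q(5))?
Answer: -171359/784 ≈ -218.57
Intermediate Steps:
m = 1/16 (m = 1/(4²) = 1/16 ≈ 0.062500)
q(c) = 4/(-5 + 1/(2*c)) (q(c) = 4/(-5 + 1/(c + c)) = 4/(-5 + 1/(2*c)))
y(G) = 33/16 + 2*G (y(G) = 2 + ((1/16 + G) + G) = 2 + (1/16 + 2*G) = 33/16 + 2*G)
-219 + y(q(5)) = -219 + (33/16 + 2*(-8*5/(-1 + 10*5))) = -219 + (33/16 + 2*(-8*5/(-1 + 50))) = -219 + (33/16 + 2*(-8*5/49)) = -219 + (33/16 + 2*(-8*5*1/49)) = -219 + (33/16 + 2*(-40/49)) = -219 + (33/16 - 80/49) = -219 + 337/784 = -171359/784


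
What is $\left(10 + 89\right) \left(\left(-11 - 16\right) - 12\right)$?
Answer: $-3861$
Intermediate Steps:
$\left(10 + 89\right) \left(\left(-11 - 16\right) - 12\right) = 99 \left(-27 - 12\right) = 99 \left(-39\right) = -3861$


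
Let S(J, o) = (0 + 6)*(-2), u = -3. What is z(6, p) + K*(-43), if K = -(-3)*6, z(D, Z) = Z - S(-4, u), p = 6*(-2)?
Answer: -774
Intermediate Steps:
S(J, o) = -12 (S(J, o) = 6*(-2) = -12)
p = -12
z(D, Z) = 12 + Z (z(D, Z) = Z - 1*(-12) = Z + 12 = 12 + Z)
K = 18 (K = -3*(-6) = 18)
z(6, p) + K*(-43) = (12 - 12) + 18*(-43) = 0 - 774 = -774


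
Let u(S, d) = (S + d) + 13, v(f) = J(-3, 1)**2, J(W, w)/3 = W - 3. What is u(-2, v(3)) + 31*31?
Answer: 1296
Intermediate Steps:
J(W, w) = -9 + 3*W (J(W, w) = 3*(W - 3) = 3*(-3 + W) = -9 + 3*W)
v(f) = 324 (v(f) = (-9 + 3*(-3))**2 = (-9 - 9)**2 = (-18)**2 = 324)
u(S, d) = 13 + S + d
u(-2, v(3)) + 31*31 = (13 - 2 + 324) + 31*31 = 335 + 961 = 1296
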